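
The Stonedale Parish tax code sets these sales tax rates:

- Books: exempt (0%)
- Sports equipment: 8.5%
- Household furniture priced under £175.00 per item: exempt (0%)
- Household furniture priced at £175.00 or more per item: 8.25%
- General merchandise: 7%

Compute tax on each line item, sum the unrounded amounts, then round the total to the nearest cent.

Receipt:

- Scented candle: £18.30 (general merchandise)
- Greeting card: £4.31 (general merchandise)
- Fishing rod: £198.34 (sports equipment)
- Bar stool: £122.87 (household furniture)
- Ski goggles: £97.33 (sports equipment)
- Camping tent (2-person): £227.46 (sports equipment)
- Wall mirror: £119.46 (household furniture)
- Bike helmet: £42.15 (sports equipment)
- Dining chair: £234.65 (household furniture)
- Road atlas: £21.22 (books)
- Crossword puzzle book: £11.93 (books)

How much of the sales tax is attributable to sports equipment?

£48.05

Fishing rod £198.34: sports equipment → 8.5% → £16.8589
Ski goggles £97.33: sports equipment → 8.5% → £8.27305
Camping tent (2-person) £227.46: sports equipment → 8.5% → £19.3341
Bike helmet £42.15: sports equipment → 8.5% → £3.58275
Tax on sports equipment: unrounded sum = £48.0488 → £48.05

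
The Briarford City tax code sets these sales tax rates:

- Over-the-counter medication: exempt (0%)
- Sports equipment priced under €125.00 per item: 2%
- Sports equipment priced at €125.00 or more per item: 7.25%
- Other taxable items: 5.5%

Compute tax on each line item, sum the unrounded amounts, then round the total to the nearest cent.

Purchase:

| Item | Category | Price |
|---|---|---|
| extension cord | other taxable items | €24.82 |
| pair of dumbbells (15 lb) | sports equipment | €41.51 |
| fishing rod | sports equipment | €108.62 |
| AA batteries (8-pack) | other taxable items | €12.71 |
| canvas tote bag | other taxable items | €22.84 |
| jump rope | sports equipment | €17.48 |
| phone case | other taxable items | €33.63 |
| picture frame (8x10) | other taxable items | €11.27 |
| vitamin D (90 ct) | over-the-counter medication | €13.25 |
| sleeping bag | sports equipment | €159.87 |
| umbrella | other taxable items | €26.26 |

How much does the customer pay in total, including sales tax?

€494.44

Extension cord €24.82: other taxable items → 5.5% → €1.3651
Pair of dumbbells (15 lb) €41.51: sports equipment, under €125.00 → 2% → €0.8302
Fishing rod €108.62: sports equipment, under €125.00 → 2% → €2.1724
AA batteries (8-pack) €12.71: other taxable items → 5.5% → €0.69905
Canvas tote bag €22.84: other taxable items → 5.5% → €1.2562
Jump rope €17.48: sports equipment, under €125.00 → 2% → €0.3496
Phone case €33.63: other taxable items → 5.5% → €1.84965
Picture frame (8x10) €11.27: other taxable items → 5.5% → €0.61985
Vitamin D (90 ct) €13.25: over-the-counter medication → 0% → €0.00
Sleeping bag €159.87: sports equipment, €125.00 or more → 7.25% → €11.590575
Umbrella €26.26: other taxable items → 5.5% → €1.4443
Subtotal = €472.26; unrounded tax = €22.176925 → €22.18; total due = €494.44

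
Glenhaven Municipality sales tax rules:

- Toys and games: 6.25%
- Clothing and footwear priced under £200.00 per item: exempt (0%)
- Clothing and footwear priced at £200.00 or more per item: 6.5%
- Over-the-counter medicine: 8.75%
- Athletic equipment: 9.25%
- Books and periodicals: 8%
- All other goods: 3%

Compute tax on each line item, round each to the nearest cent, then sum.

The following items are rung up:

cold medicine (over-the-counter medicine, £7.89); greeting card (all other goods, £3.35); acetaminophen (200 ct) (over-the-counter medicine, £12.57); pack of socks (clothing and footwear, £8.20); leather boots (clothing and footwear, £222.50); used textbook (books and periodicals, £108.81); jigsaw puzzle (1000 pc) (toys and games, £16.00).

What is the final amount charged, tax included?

£405.37

Cold medicine £7.89: over-the-counter medicine → 8.75% → £0.69
Greeting card £3.35: all other goods → 3% → £0.10
Acetaminophen (200 ct) £12.57: over-the-counter medicine → 8.75% → £1.10
Pack of socks £8.20: clothing and footwear, under £200.00 → 0% → £0.00
Leather boots £222.50: clothing and footwear, £200.00 or more → 6.5% → £14.46
Used textbook £108.81: books and periodicals → 8% → £8.70
Jigsaw puzzle (1000 pc) £16.00: toys and games → 6.25% → £1.00
Subtotal = £379.32; tax = £26.05; total due = £405.37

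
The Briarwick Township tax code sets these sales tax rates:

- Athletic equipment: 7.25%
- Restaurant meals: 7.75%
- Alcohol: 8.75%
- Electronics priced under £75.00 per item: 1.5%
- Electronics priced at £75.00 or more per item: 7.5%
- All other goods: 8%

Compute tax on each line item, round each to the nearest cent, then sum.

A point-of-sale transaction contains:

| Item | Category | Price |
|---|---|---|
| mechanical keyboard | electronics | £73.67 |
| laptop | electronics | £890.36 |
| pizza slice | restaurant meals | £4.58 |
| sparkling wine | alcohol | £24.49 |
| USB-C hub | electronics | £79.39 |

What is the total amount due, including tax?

£1148.82

Mechanical keyboard £73.67: electronics, under £75.00 → 1.5% → £1.11
Laptop £890.36: electronics, £75.00 or more → 7.5% → £66.78
Pizza slice £4.58: restaurant meals → 7.75% → £0.35
Sparkling wine £24.49: alcohol → 8.75% → £2.14
USB-C hub £79.39: electronics, £75.00 or more → 7.5% → £5.95
Subtotal = £1072.49; tax = £76.33; total due = £1148.82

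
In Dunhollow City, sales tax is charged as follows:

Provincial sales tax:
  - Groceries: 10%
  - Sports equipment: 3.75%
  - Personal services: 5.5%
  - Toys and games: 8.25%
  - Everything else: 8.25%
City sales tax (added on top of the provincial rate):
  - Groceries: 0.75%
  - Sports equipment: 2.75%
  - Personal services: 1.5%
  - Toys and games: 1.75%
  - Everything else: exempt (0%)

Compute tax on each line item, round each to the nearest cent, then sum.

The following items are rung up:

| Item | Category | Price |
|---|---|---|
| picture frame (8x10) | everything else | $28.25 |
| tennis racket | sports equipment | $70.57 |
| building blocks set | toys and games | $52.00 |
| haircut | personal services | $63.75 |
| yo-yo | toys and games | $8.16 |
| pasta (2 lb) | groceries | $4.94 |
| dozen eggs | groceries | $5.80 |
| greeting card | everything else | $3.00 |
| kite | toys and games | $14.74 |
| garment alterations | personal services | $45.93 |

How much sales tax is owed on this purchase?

Picture frame (8x10) $28.25: everything else → 8.25% + 0% city = 8.25% → $2.33
Tennis racket $70.57: sports equipment → 3.75% + 2.75% city = 6.5% → $4.59
Building blocks set $52.00: toys and games → 8.25% + 1.75% city = 10% → $5.20
Haircut $63.75: personal services → 5.5% + 1.5% city = 7% → $4.46
Yo-yo $8.16: toys and games → 8.25% + 1.75% city = 10% → $0.82
Pasta (2 lb) $4.94: groceries → 10% + 0.75% city = 10.75% → $0.53
Dozen eggs $5.80: groceries → 10% + 0.75% city = 10.75% → $0.62
Greeting card $3.00: everything else → 8.25% + 0% city = 8.25% → $0.25
Kite $14.74: toys and games → 8.25% + 1.75% city = 10% → $1.47
Garment alterations $45.93: personal services → 5.5% + 1.5% city = 7% → $3.22
Total tax = $2.33 + $4.59 + $5.20 + $4.46 + $0.82 + $0.53 + $0.62 + $0.25 + $1.47 + $3.22 = $23.49

$23.49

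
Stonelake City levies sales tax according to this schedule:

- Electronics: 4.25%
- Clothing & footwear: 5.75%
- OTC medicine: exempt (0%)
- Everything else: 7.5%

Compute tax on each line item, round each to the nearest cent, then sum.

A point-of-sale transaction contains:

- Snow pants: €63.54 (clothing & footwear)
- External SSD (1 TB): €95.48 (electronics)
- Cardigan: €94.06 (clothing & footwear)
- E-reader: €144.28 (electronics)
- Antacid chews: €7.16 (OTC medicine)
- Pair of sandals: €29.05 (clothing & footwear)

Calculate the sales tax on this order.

€20.92

Snow pants €63.54: clothing & footwear → 5.75% → €3.65
External SSD (1 TB) €95.48: electronics → 4.25% → €4.06
Cardigan €94.06: clothing & footwear → 5.75% → €5.41
E-reader €144.28: electronics → 4.25% → €6.13
Antacid chews €7.16: OTC medicine → 0% → €0.00
Pair of sandals €29.05: clothing & footwear → 5.75% → €1.67
Total tax = €3.65 + €4.06 + €5.41 + €6.13 + €1.67 = €20.92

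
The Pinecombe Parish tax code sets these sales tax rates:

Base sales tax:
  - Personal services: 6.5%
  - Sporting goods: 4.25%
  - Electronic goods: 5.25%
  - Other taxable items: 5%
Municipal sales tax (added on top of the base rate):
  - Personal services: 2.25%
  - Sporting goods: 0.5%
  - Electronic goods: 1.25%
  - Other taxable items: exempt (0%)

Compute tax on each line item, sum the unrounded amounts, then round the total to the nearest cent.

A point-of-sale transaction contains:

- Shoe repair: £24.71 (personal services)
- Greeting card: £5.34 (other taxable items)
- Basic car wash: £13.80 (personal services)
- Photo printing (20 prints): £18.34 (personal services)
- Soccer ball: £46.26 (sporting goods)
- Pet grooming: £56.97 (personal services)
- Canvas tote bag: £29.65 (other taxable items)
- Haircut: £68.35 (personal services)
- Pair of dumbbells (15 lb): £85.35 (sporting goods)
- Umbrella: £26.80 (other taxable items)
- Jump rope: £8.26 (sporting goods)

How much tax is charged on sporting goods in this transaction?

£6.64

Soccer ball £46.26: sporting goods → 4.25% + 0.5% municipal = 4.75% → £2.19735
Pair of dumbbells (15 lb) £85.35: sporting goods → 4.25% + 0.5% municipal = 4.75% → £4.054125
Jump rope £8.26: sporting goods → 4.25% + 0.5% municipal = 4.75% → £0.39235
Tax on sporting goods: unrounded sum = £6.643825 → £6.64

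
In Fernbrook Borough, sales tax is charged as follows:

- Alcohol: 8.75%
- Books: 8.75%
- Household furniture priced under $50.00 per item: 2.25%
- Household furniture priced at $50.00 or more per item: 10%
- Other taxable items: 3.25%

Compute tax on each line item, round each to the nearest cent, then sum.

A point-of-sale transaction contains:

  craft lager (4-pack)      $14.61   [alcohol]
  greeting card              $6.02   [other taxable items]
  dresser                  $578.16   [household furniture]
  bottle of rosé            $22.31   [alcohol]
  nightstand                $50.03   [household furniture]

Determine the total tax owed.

Craft lager (4-pack) $14.61: alcohol → 8.75% → $1.28
Greeting card $6.02: other taxable items → 3.25% → $0.20
Dresser $578.16: household furniture, $50.00 or more → 10% → $57.82
Bottle of rosé $22.31: alcohol → 8.75% → $1.95
Nightstand $50.03: household furniture, $50.00 or more → 10% → $5.00
Total tax = $1.28 + $0.20 + $57.82 + $1.95 + $5.00 = $66.25

$66.25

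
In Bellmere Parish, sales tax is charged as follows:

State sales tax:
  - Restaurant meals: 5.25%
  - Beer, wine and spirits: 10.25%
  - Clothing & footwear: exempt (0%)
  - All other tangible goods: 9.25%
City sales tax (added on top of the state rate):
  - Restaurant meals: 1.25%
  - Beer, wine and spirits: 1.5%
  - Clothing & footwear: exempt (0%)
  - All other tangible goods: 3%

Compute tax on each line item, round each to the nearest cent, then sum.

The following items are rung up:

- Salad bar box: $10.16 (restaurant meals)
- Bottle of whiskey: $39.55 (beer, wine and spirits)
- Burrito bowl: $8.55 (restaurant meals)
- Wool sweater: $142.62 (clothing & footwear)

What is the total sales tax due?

$5.87

Salad bar box $10.16: restaurant meals → 5.25% + 1.25% city = 6.5% → $0.66
Bottle of whiskey $39.55: beer, wine and spirits → 10.25% + 1.5% city = 11.75% → $4.65
Burrito bowl $8.55: restaurant meals → 5.25% + 1.25% city = 6.5% → $0.56
Wool sweater $142.62: clothing & footwear → 0% + 0% city = 0% → $0.00
Total tax = $0.66 + $4.65 + $0.56 = $5.87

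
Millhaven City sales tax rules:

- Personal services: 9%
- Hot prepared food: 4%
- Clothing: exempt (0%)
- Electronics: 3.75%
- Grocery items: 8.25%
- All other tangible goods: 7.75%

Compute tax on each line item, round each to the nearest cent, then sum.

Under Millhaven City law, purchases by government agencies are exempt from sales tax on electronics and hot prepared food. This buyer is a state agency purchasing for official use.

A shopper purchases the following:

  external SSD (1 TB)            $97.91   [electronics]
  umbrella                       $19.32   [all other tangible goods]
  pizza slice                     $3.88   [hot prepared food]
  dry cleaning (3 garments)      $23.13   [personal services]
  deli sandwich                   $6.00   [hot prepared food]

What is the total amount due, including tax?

External SSD (1 TB) $97.91: electronics, buyer-exempt → 0% → $0.00
Umbrella $19.32: all other tangible goods → 7.75% → $1.50
Pizza slice $3.88: hot prepared food, buyer-exempt → 0% → $0.00
Dry cleaning (3 garments) $23.13: personal services → 9% → $2.08
Deli sandwich $6.00: hot prepared food, buyer-exempt → 0% → $0.00
Subtotal = $150.24; tax = $3.58; total due = $153.82

$153.82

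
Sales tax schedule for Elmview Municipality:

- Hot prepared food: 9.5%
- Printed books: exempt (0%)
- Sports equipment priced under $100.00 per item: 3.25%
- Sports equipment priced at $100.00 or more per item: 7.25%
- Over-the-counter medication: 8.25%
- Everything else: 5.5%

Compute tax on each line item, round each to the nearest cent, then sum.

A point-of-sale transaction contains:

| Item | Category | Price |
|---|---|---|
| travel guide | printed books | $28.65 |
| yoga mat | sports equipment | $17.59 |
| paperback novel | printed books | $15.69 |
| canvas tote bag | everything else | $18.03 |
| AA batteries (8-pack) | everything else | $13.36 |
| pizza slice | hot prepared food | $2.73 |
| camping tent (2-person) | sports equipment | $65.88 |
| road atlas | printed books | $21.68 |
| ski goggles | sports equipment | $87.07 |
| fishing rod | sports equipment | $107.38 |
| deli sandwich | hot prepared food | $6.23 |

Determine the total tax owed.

Travel guide $28.65: printed books → 0% → $0.00
Yoga mat $17.59: sports equipment, under $100.00 → 3.25% → $0.57
Paperback novel $15.69: printed books → 0% → $0.00
Canvas tote bag $18.03: everything else → 5.5% → $0.99
AA batteries (8-pack) $13.36: everything else → 5.5% → $0.73
Pizza slice $2.73: hot prepared food → 9.5% → $0.26
Camping tent (2-person) $65.88: sports equipment, under $100.00 → 3.25% → $2.14
Road atlas $21.68: printed books → 0% → $0.00
Ski goggles $87.07: sports equipment, under $100.00 → 3.25% → $2.83
Fishing rod $107.38: sports equipment, $100.00 or more → 7.25% → $7.79
Deli sandwich $6.23: hot prepared food → 9.5% → $0.59
Total tax = $0.57 + $0.99 + $0.73 + $0.26 + $2.14 + $2.83 + $7.79 + $0.59 = $15.90

$15.90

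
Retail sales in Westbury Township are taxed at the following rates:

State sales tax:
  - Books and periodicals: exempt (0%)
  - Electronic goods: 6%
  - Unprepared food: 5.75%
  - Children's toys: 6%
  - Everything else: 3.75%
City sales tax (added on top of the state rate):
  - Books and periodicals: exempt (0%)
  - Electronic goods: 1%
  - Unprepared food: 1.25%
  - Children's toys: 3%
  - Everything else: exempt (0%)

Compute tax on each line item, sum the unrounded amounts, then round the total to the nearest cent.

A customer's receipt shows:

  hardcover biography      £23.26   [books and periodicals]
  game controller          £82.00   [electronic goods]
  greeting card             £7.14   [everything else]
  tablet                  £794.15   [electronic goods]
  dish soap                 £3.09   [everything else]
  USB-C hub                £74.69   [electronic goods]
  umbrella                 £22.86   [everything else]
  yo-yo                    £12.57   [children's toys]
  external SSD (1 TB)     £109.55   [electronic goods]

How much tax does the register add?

£76.60

Hardcover biography £23.26: books and periodicals → 0% + 0% city = 0% → £0.00
Game controller £82.00: electronic goods → 6% + 1% city = 7% → £5.74
Greeting card £7.14: everything else → 3.75% + 0% city = 3.75% → £0.26775
Tablet £794.15: electronic goods → 6% + 1% city = 7% → £55.5905
Dish soap £3.09: everything else → 3.75% + 0% city = 3.75% → £0.115875
USB-C hub £74.69: electronic goods → 6% + 1% city = 7% → £5.2283
Umbrella £22.86: everything else → 3.75% + 0% city = 3.75% → £0.85725
Yo-yo £12.57: children's toys → 6% + 3% city = 9% → £1.1313
External SSD (1 TB) £109.55: electronic goods → 6% + 1% city = 7% → £7.6685
Unrounded tax sum = £76.599475 → £76.60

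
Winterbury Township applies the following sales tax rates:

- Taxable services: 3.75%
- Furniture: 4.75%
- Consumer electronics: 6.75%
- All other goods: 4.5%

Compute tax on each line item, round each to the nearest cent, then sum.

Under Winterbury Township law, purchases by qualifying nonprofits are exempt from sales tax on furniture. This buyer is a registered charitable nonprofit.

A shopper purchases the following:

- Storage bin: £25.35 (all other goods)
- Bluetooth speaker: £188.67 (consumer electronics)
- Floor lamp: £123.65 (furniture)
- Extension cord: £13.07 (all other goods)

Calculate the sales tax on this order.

£14.47

Storage bin £25.35: all other goods → 4.5% → £1.14
Bluetooth speaker £188.67: consumer electronics → 6.75% → £12.74
Floor lamp £123.65: furniture, buyer-exempt → 0% → £0.00
Extension cord £13.07: all other goods → 4.5% → £0.59
Total tax = £1.14 + £12.74 + £0.59 = £14.47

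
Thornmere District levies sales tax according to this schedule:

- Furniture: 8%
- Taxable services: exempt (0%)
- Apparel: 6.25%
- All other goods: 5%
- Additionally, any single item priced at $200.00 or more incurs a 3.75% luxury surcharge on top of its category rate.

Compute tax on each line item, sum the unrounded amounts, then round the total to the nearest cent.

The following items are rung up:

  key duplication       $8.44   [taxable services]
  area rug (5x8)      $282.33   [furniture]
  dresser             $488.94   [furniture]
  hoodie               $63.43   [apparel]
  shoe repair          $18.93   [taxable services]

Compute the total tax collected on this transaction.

$94.59

Key duplication $8.44: taxable services → 0% → $0.00
Area rug (5x8) $282.33: furniture → 8% + 3.75% surcharge = 11.75% → $33.173775
Dresser $488.94: furniture → 8% + 3.75% surcharge = 11.75% → $57.45045
Hoodie $63.43: apparel → 6.25% → $3.964375
Shoe repair $18.93: taxable services → 0% → $0.00
Unrounded tax sum = $94.5886 → $94.59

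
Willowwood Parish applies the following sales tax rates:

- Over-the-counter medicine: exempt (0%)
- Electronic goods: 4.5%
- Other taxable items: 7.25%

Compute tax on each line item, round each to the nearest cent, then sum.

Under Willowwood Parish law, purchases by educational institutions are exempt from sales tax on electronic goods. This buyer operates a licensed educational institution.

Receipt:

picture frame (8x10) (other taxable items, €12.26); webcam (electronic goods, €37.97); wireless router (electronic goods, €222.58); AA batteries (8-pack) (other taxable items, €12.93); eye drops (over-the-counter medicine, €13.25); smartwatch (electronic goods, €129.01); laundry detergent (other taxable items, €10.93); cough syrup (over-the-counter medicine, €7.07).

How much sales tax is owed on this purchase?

€2.62

Picture frame (8x10) €12.26: other taxable items → 7.25% → €0.89
Webcam €37.97: electronic goods, buyer-exempt → 0% → €0.00
Wireless router €222.58: electronic goods, buyer-exempt → 0% → €0.00
AA batteries (8-pack) €12.93: other taxable items → 7.25% → €0.94
Eye drops €13.25: over-the-counter medicine → 0% → €0.00
Smartwatch €129.01: electronic goods, buyer-exempt → 0% → €0.00
Laundry detergent €10.93: other taxable items → 7.25% → €0.79
Cough syrup €7.07: over-the-counter medicine → 0% → €0.00
Total tax = €0.89 + €0.94 + €0.79 = €2.62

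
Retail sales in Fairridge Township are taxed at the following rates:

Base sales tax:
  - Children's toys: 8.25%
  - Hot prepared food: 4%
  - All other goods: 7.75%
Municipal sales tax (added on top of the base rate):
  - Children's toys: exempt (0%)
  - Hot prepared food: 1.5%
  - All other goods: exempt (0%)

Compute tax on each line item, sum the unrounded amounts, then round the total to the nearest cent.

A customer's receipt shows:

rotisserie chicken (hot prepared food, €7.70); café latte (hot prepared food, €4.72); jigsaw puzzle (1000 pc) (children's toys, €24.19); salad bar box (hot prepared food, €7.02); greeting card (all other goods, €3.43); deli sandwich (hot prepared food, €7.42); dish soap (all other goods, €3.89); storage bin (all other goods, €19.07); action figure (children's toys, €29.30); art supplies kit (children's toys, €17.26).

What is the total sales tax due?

€9.36

Rotisserie chicken €7.70: hot prepared food → 4% + 1.5% municipal = 5.5% → €0.4235
Café latte €4.72: hot prepared food → 4% + 1.5% municipal = 5.5% → €0.2596
Jigsaw puzzle (1000 pc) €24.19: children's toys → 8.25% + 0% municipal = 8.25% → €1.995675
Salad bar box €7.02: hot prepared food → 4% + 1.5% municipal = 5.5% → €0.3861
Greeting card €3.43: all other goods → 7.75% + 0% municipal = 7.75% → €0.265825
Deli sandwich €7.42: hot prepared food → 4% + 1.5% municipal = 5.5% → €0.4081
Dish soap €3.89: all other goods → 7.75% + 0% municipal = 7.75% → €0.301475
Storage bin €19.07: all other goods → 7.75% + 0% municipal = 7.75% → €1.477925
Action figure €29.30: children's toys → 8.25% + 0% municipal = 8.25% → €2.41725
Art supplies kit €17.26: children's toys → 8.25% + 0% municipal = 8.25% → €1.42395
Unrounded tax sum = €9.3594 → €9.36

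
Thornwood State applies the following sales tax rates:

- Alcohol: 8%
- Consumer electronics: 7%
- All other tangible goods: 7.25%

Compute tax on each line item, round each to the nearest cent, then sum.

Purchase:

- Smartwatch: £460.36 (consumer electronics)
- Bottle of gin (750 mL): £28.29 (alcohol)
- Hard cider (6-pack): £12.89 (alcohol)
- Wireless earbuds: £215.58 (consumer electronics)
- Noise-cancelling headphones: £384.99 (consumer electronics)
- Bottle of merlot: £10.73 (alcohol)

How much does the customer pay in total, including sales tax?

Smartwatch £460.36: consumer electronics → 7% → £32.23
Bottle of gin (750 mL) £28.29: alcohol → 8% → £2.26
Hard cider (6-pack) £12.89: alcohol → 8% → £1.03
Wireless earbuds £215.58: consumer electronics → 7% → £15.09
Noise-cancelling headphones £384.99: consumer electronics → 7% → £26.95
Bottle of merlot £10.73: alcohol → 8% → £0.86
Subtotal = £1112.84; tax = £78.42; total due = £1191.26

£1191.26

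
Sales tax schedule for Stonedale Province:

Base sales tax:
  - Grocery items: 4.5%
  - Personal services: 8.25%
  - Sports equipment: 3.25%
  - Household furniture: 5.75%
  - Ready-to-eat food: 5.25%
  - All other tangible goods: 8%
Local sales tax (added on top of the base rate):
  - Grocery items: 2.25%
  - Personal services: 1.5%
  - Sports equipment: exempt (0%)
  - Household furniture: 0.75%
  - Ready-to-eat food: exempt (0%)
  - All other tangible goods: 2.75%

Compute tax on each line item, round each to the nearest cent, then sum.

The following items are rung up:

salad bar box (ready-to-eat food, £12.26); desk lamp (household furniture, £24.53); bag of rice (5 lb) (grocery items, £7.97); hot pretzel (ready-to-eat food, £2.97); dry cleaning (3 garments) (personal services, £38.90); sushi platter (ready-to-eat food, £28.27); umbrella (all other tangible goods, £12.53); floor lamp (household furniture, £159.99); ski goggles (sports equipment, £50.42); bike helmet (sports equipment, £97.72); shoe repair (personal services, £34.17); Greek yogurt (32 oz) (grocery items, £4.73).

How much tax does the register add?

£28.42

Salad bar box £12.26: ready-to-eat food → 5.25% + 0% local = 5.25% → £0.64
Desk lamp £24.53: household furniture → 5.75% + 0.75% local = 6.5% → £1.59
Bag of rice (5 lb) £7.97: grocery items → 4.5% + 2.25% local = 6.75% → £0.54
Hot pretzel £2.97: ready-to-eat food → 5.25% + 0% local = 5.25% → £0.16
Dry cleaning (3 garments) £38.90: personal services → 8.25% + 1.5% local = 9.75% → £3.79
Sushi platter £28.27: ready-to-eat food → 5.25% + 0% local = 5.25% → £1.48
Umbrella £12.53: all other tangible goods → 8% + 2.75% local = 10.75% → £1.35
Floor lamp £159.99: household furniture → 5.75% + 0.75% local = 6.5% → £10.40
Ski goggles £50.42: sports equipment → 3.25% + 0% local = 3.25% → £1.64
Bike helmet £97.72: sports equipment → 3.25% + 0% local = 3.25% → £3.18
Shoe repair £34.17: personal services → 8.25% + 1.5% local = 9.75% → £3.33
Greek yogurt (32 oz) £4.73: grocery items → 4.5% + 2.25% local = 6.75% → £0.32
Total tax = £0.64 + £1.59 + £0.54 + £0.16 + £3.79 + £1.48 + £1.35 + £10.40 + £1.64 + £3.18 + £3.33 + £0.32 = £28.42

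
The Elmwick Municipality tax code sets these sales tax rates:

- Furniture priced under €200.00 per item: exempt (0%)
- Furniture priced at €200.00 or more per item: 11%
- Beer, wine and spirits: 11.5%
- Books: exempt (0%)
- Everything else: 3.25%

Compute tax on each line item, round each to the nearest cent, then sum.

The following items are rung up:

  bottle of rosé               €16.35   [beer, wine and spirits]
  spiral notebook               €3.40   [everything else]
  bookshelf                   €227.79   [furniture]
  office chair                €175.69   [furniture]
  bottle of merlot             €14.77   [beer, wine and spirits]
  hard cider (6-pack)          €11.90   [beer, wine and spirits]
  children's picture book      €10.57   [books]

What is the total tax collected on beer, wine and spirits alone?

€4.95

Bottle of rosé €16.35: beer, wine and spirits → 11.5% → €1.88
Bottle of merlot €14.77: beer, wine and spirits → 11.5% → €1.70
Hard cider (6-pack) €11.90: beer, wine and spirits → 11.5% → €1.37
Tax on beer, wine and spirits = €1.88 + €1.70 + €1.37 = €4.95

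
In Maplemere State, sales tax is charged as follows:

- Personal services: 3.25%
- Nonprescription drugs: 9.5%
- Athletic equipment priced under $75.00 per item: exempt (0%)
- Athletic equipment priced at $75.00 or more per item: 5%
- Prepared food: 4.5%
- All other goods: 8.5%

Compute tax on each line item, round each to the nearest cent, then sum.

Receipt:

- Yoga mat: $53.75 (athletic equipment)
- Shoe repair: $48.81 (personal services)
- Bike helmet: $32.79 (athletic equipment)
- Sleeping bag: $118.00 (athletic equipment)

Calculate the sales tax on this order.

$7.49

Yoga mat $53.75: athletic equipment, under $75.00 → 0% → $0.00
Shoe repair $48.81: personal services → 3.25% → $1.59
Bike helmet $32.79: athletic equipment, under $75.00 → 0% → $0.00
Sleeping bag $118.00: athletic equipment, $75.00 or more → 5% → $5.90
Total tax = $1.59 + $5.90 = $7.49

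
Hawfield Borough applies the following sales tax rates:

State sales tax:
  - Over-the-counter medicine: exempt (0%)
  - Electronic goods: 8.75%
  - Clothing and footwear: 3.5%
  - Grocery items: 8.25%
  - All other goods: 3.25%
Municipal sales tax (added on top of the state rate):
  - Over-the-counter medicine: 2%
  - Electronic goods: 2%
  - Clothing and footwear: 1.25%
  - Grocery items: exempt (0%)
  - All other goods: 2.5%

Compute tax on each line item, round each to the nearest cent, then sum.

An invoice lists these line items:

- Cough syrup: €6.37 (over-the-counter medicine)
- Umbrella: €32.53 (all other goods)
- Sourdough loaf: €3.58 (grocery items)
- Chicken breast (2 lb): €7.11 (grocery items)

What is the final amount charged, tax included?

Cough syrup €6.37: over-the-counter medicine → 0% + 2% municipal = 2% → €0.13
Umbrella €32.53: all other goods → 3.25% + 2.5% municipal = 5.75% → €1.87
Sourdough loaf €3.58: grocery items → 8.25% + 0% municipal = 8.25% → €0.30
Chicken breast (2 lb) €7.11: grocery items → 8.25% + 0% municipal = 8.25% → €0.59
Subtotal = €49.59; tax = €2.89; total due = €52.48

€52.48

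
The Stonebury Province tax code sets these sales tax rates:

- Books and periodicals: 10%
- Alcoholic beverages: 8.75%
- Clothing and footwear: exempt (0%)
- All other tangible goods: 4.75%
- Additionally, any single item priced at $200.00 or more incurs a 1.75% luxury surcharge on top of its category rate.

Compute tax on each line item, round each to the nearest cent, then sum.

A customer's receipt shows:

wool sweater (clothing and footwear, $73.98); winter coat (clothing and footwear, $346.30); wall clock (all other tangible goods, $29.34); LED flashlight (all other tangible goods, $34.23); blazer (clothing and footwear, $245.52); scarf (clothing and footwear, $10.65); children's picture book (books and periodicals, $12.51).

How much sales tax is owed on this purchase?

$14.63

Wool sweater $73.98: clothing and footwear → 0% → $0.00
Winter coat $346.30: clothing and footwear → 0% + 1.75% surcharge = 1.75% → $6.06
Wall clock $29.34: all other tangible goods → 4.75% → $1.39
LED flashlight $34.23: all other tangible goods → 4.75% → $1.63
Blazer $245.52: clothing and footwear → 0% + 1.75% surcharge = 1.75% → $4.30
Scarf $10.65: clothing and footwear → 0% → $0.00
Children's picture book $12.51: books and periodicals → 10% → $1.25
Total tax = $6.06 + $1.39 + $1.63 + $4.30 + $1.25 = $14.63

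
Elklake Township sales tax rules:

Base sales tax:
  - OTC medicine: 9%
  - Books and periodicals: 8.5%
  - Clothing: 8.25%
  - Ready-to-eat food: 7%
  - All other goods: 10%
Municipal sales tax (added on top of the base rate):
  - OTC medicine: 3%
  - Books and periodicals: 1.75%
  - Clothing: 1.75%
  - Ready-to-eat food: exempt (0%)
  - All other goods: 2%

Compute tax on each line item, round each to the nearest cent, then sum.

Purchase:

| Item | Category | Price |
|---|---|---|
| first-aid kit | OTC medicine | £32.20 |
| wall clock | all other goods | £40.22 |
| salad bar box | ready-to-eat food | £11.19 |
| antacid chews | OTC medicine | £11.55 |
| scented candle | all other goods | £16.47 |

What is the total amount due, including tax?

£124.47

First-aid kit £32.20: OTC medicine → 9% + 3% municipal = 12% → £3.86
Wall clock £40.22: all other goods → 10% + 2% municipal = 12% → £4.83
Salad bar box £11.19: ready-to-eat food → 7% + 0% municipal = 7% → £0.78
Antacid chews £11.55: OTC medicine → 9% + 3% municipal = 12% → £1.39
Scented candle £16.47: all other goods → 10% + 2% municipal = 12% → £1.98
Subtotal = £111.63; tax = £12.84; total due = £124.47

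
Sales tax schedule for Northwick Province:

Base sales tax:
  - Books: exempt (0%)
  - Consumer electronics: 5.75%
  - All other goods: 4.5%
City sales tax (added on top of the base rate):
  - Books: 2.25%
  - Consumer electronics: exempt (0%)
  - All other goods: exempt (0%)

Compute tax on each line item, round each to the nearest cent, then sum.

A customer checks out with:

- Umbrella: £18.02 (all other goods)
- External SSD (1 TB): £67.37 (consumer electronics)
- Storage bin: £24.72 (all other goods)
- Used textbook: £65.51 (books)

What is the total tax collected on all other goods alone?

Umbrella £18.02: all other goods → 4.5% + 0% city = 4.5% → £0.81
Storage bin £24.72: all other goods → 4.5% + 0% city = 4.5% → £1.11
Tax on all other goods = £0.81 + £1.11 = £1.92

£1.92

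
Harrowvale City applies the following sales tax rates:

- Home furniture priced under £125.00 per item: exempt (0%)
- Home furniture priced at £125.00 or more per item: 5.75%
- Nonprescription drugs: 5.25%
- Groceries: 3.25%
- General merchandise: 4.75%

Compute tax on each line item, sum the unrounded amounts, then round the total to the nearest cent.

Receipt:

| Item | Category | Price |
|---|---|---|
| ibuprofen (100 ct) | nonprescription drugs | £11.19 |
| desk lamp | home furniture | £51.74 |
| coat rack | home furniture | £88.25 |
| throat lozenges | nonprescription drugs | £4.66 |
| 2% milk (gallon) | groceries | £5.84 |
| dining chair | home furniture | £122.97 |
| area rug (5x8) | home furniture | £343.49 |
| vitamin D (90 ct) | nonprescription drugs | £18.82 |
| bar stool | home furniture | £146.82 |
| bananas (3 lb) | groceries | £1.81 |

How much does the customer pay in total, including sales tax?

£825.85

Ibuprofen (100 ct) £11.19: nonprescription drugs → 5.25% → £0.587475
Desk lamp £51.74: home furniture, under £125.00 → 0% → £0.00
Coat rack £88.25: home furniture, under £125.00 → 0% → £0.00
Throat lozenges £4.66: nonprescription drugs → 5.25% → £0.24465
2% milk (gallon) £5.84: groceries → 3.25% → £0.1898
Dining chair £122.97: home furniture, under £125.00 → 0% → £0.00
Area rug (5x8) £343.49: home furniture, £125.00 or more → 5.75% → £19.750675
Vitamin D (90 ct) £18.82: nonprescription drugs → 5.25% → £0.98805
Bar stool £146.82: home furniture, £125.00 or more → 5.75% → £8.44215
Bananas (3 lb) £1.81: groceries → 3.25% → £0.058825
Subtotal = £795.59; unrounded tax = £30.261625 → £30.26; total due = £825.85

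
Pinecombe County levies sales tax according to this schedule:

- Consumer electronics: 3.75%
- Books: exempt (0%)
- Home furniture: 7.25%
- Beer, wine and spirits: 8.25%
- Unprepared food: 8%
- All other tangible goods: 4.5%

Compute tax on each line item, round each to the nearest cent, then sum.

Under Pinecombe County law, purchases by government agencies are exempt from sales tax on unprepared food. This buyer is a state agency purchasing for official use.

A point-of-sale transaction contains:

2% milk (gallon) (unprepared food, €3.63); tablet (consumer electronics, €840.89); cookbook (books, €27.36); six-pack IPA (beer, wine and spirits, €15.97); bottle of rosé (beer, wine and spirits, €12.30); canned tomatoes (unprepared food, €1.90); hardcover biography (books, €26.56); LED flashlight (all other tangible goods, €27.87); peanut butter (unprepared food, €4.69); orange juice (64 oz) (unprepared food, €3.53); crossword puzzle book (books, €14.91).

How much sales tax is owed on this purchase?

2% milk (gallon) €3.63: unprepared food, buyer-exempt → 0% → €0.00
Tablet €840.89: consumer electronics → 3.75% → €31.53
Cookbook €27.36: books → 0% → €0.00
Six-pack IPA €15.97: beer, wine and spirits → 8.25% → €1.32
Bottle of rosé €12.30: beer, wine and spirits → 8.25% → €1.01
Canned tomatoes €1.90: unprepared food, buyer-exempt → 0% → €0.00
Hardcover biography €26.56: books → 0% → €0.00
LED flashlight €27.87: all other tangible goods → 4.5% → €1.25
Peanut butter €4.69: unprepared food, buyer-exempt → 0% → €0.00
Orange juice (64 oz) €3.53: unprepared food, buyer-exempt → 0% → €0.00
Crossword puzzle book €14.91: books → 0% → €0.00
Total tax = €31.53 + €1.32 + €1.01 + €1.25 = €35.11

€35.11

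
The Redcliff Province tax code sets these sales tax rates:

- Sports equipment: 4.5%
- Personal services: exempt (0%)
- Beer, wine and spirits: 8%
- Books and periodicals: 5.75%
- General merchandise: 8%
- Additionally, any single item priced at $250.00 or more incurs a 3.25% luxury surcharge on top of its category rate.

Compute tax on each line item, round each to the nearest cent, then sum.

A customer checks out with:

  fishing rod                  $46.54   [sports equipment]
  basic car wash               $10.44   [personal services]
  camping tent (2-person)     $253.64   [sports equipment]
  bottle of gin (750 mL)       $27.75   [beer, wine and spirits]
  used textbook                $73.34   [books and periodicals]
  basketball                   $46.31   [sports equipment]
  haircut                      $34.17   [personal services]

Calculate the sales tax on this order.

Fishing rod $46.54: sports equipment → 4.5% → $2.09
Basic car wash $10.44: personal services → 0% → $0.00
Camping tent (2-person) $253.64: sports equipment → 4.5% + 3.25% surcharge = 7.75% → $19.66
Bottle of gin (750 mL) $27.75: beer, wine and spirits → 8% → $2.22
Used textbook $73.34: books and periodicals → 5.75% → $4.22
Basketball $46.31: sports equipment → 4.5% → $2.08
Haircut $34.17: personal services → 0% → $0.00
Total tax = $2.09 + $19.66 + $2.22 + $4.22 + $2.08 = $30.27

$30.27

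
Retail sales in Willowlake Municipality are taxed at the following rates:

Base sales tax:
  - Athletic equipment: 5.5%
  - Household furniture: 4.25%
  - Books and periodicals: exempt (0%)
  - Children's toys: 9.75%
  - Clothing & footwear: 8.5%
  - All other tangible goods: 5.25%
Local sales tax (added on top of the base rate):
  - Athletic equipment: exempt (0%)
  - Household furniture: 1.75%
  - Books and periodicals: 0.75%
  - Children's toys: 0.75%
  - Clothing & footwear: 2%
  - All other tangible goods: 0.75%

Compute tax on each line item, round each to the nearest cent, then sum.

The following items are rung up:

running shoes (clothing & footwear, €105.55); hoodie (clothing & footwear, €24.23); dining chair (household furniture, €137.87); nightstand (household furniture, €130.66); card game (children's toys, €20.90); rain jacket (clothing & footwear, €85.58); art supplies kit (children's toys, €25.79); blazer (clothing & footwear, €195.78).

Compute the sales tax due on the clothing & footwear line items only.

€43.17

Running shoes €105.55: clothing & footwear → 8.5% + 2% local = 10.5% → €11.08
Hoodie €24.23: clothing & footwear → 8.5% + 2% local = 10.5% → €2.54
Rain jacket €85.58: clothing & footwear → 8.5% + 2% local = 10.5% → €8.99
Blazer €195.78: clothing & footwear → 8.5% + 2% local = 10.5% → €20.56
Tax on clothing & footwear = €11.08 + €2.54 + €8.99 + €20.56 = €43.17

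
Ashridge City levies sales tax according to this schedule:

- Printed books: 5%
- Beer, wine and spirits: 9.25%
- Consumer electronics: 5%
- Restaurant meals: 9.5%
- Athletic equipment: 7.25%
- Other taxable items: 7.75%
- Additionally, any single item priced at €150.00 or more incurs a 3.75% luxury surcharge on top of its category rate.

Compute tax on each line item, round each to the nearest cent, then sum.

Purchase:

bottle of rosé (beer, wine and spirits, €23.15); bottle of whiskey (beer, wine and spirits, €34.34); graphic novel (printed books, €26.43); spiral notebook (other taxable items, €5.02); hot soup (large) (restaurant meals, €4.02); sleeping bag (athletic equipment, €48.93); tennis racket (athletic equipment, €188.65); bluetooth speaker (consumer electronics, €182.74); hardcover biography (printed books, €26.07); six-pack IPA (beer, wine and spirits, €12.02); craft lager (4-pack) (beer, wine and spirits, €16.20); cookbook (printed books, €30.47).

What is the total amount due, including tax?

Bottle of rosé €23.15: beer, wine and spirits → 9.25% → €2.14
Bottle of whiskey €34.34: beer, wine and spirits → 9.25% → €3.18
Graphic novel €26.43: printed books → 5% → €1.32
Spiral notebook €5.02: other taxable items → 7.75% → €0.39
Hot soup (large) €4.02: restaurant meals → 9.5% → €0.38
Sleeping bag €48.93: athletic equipment → 7.25% → €3.55
Tennis racket €188.65: athletic equipment → 7.25% + 3.75% surcharge = 11% → €20.75
Bluetooth speaker €182.74: consumer electronics → 5% + 3.75% surcharge = 8.75% → €15.99
Hardcover biography €26.07: printed books → 5% → €1.30
Six-pack IPA €12.02: beer, wine and spirits → 9.25% → €1.11
Craft lager (4-pack) €16.20: beer, wine and spirits → 9.25% → €1.50
Cookbook €30.47: printed books → 5% → €1.52
Subtotal = €598.04; tax = €53.13; total due = €651.17

€651.17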